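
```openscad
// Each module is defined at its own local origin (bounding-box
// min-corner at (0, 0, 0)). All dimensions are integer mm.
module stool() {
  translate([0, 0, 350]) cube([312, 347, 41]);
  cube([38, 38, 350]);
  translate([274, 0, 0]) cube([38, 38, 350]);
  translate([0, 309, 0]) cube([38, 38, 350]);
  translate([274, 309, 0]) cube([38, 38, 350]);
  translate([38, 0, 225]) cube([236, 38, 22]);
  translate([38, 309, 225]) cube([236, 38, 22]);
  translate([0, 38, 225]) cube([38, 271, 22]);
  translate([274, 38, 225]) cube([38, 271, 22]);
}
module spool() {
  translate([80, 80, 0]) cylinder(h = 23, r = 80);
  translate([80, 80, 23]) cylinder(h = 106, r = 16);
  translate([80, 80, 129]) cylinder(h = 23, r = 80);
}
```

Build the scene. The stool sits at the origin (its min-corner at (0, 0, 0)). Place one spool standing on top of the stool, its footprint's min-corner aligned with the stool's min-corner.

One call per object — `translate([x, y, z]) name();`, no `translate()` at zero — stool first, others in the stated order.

stool();
translate([0, 0, 391]) spool();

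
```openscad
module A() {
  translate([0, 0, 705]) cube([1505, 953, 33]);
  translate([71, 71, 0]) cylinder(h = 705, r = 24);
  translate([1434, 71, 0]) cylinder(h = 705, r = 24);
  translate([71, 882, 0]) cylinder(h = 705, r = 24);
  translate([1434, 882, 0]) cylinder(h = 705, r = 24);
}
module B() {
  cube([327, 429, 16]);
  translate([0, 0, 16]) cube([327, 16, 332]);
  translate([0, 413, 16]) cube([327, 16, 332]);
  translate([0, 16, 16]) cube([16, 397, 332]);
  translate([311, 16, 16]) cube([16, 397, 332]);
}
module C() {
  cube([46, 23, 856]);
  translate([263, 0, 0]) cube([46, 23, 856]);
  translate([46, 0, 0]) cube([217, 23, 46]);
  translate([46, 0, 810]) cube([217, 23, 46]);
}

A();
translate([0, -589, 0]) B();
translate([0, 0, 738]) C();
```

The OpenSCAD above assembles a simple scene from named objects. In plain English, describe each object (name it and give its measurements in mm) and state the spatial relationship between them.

A is a rectangular dining table. The top is 1505×953×33 mm with its upper surface at z = 738 mm. It stands on four round legs of 48 mm diameter, each leg's bounding box inset 47 mm from the nearest pair of top edges, running from the floor to the underside of the top.

B is an open storage box with external size 327×429×348 mm and wall thickness 16 mm (the base is also 16 mm thick). The base covers the whole footprint; the four walls stand on the base, with the y-facing walls full-width and the x-facing walls fitting between their inner faces.

C is a rectangular picture frame lying in the x–z plane (depth along y). The opening is 217 mm wide (x) by 764 mm tall (z), surrounded by a border 46 mm wide on all four sides. The frame is 23 mm deep and is made of two full-height vertical stiles with two horizontal rails fitted between them.

The open box is on the floor beside the table on its −y side. The picture frame is on top of the table.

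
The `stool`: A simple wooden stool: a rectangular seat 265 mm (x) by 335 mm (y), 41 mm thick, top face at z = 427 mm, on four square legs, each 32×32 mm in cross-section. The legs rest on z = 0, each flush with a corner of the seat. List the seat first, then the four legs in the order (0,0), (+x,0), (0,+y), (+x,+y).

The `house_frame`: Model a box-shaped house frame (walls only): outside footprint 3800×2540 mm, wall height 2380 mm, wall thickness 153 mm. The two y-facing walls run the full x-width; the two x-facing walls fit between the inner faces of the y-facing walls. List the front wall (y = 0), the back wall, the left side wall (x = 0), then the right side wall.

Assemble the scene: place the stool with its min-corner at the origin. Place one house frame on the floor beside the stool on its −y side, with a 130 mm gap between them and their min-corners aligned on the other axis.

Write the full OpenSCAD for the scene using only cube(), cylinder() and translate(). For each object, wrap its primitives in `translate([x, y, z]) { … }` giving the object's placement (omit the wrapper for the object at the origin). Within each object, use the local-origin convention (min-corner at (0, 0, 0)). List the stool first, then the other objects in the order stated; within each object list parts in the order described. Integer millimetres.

translate([0, 0, 386]) cube([265, 335, 41]);
cube([32, 32, 386]);
translate([233, 0, 0]) cube([32, 32, 386]);
translate([0, 303, 0]) cube([32, 32, 386]);
translate([233, 303, 0]) cube([32, 32, 386]);
translate([0, -2670, 0]) {
  cube([3800, 153, 2380]);
  translate([0, 2387, 0]) cube([3800, 153, 2380]);
  translate([0, 153, 0]) cube([153, 2234, 2380]);
  translate([3647, 153, 0]) cube([153, 2234, 2380]);
}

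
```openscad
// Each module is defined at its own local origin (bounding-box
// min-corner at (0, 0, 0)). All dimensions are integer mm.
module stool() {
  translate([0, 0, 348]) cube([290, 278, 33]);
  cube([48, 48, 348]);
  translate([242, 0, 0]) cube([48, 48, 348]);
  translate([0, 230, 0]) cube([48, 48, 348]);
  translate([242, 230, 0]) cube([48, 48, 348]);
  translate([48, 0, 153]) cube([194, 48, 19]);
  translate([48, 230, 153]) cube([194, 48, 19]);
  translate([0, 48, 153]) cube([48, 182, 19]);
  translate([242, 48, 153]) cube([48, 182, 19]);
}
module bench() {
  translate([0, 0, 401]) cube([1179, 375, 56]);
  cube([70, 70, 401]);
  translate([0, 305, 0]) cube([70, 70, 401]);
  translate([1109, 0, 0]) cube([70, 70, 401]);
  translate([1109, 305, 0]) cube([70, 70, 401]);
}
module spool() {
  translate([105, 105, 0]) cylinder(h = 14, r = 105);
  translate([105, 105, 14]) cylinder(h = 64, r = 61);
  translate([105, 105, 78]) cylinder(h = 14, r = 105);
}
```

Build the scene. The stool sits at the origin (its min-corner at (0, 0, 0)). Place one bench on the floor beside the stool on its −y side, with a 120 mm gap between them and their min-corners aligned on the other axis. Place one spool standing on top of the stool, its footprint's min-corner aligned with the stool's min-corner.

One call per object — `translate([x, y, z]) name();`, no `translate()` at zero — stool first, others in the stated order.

stool();
translate([0, -495, 0]) bench();
translate([0, 0, 381]) spool();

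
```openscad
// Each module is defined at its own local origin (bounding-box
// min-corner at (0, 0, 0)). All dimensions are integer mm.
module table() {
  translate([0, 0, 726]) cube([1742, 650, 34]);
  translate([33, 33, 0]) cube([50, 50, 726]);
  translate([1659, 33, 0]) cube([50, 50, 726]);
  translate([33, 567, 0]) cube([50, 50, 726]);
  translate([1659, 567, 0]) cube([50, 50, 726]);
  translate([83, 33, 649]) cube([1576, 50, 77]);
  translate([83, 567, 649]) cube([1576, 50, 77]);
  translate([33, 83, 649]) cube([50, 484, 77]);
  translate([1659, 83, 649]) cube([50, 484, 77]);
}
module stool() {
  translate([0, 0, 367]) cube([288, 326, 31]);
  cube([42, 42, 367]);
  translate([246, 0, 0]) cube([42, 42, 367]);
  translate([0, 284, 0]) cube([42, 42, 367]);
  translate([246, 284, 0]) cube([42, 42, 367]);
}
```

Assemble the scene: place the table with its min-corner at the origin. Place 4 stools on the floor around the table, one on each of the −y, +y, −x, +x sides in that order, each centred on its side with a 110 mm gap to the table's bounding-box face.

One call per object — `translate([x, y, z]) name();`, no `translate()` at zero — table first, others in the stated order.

table();
translate([727, -436, 0]) stool();
translate([727, 760, 0]) stool();
translate([-398, 162, 0]) stool();
translate([1852, 162, 0]) stool();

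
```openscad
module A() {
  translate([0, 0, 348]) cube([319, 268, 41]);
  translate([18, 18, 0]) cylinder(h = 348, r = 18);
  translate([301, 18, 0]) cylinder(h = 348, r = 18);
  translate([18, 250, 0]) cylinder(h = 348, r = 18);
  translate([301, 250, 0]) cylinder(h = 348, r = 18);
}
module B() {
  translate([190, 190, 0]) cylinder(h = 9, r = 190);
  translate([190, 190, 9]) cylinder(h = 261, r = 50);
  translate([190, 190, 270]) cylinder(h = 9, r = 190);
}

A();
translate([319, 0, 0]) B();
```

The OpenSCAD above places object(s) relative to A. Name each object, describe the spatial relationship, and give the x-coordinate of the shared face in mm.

The stool's +x face and the spool's −x face are both at x = 319 mm.

A is a stool. B is a spool. The spool is against the stool's +x side, with their −y faces flush. The x-coordinate of the shared face is 319 mm.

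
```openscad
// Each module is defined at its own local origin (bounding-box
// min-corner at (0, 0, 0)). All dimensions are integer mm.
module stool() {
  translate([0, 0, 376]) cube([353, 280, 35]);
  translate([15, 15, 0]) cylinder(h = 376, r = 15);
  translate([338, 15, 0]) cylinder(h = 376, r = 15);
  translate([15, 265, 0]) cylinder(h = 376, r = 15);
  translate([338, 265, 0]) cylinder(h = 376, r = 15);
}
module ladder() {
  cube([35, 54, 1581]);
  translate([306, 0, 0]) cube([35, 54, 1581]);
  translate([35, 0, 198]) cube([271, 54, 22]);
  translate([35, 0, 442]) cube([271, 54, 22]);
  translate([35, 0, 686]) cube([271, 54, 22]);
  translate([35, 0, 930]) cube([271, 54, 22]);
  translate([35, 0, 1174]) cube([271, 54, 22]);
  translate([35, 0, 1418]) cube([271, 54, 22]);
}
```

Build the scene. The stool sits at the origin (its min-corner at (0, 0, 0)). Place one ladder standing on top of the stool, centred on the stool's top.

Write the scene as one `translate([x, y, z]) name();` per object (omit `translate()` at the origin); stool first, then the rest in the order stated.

stool();
translate([6, 113, 411]) ladder();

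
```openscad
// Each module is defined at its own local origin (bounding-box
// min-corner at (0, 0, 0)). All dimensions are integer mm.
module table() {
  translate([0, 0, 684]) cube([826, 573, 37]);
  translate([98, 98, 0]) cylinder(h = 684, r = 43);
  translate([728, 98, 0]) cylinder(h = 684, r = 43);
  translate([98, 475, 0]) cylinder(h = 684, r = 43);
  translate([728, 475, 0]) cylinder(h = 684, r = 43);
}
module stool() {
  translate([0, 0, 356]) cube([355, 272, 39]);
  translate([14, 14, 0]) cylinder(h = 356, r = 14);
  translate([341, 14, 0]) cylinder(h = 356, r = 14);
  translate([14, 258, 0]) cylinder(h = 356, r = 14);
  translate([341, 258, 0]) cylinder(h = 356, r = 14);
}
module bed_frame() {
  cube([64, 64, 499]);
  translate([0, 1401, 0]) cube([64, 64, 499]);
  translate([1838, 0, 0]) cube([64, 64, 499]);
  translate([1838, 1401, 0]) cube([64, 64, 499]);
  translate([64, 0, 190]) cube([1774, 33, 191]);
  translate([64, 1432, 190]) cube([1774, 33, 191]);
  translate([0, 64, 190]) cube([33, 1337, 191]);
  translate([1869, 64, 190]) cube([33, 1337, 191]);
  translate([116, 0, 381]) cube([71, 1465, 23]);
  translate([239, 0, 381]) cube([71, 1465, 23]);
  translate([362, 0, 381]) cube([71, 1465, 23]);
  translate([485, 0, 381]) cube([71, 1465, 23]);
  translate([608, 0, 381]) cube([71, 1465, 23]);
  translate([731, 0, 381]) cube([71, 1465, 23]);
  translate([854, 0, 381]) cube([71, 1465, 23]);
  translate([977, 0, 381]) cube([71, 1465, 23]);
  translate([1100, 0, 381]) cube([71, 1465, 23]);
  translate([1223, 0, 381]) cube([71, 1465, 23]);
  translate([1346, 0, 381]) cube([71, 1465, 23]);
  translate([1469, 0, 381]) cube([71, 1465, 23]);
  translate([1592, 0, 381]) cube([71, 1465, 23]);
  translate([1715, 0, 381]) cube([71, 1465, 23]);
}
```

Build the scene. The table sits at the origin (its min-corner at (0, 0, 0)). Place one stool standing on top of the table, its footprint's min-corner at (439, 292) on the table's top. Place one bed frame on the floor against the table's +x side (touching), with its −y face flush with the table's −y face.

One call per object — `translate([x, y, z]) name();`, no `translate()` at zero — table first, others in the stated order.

table();
translate([439, 292, 721]) stool();
translate([826, 0, 0]) bed_frame();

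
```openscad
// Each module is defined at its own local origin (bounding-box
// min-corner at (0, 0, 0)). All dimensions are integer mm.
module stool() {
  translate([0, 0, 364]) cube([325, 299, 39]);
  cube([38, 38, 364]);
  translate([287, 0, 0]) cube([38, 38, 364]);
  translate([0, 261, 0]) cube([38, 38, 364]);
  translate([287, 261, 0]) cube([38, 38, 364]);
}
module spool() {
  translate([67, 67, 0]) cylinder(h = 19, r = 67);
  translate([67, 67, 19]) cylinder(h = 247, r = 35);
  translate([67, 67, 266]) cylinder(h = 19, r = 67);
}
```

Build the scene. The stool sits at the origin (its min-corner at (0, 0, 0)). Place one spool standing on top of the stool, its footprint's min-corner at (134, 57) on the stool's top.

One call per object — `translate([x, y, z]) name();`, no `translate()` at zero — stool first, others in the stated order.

stool();
translate([134, 57, 403]) spool();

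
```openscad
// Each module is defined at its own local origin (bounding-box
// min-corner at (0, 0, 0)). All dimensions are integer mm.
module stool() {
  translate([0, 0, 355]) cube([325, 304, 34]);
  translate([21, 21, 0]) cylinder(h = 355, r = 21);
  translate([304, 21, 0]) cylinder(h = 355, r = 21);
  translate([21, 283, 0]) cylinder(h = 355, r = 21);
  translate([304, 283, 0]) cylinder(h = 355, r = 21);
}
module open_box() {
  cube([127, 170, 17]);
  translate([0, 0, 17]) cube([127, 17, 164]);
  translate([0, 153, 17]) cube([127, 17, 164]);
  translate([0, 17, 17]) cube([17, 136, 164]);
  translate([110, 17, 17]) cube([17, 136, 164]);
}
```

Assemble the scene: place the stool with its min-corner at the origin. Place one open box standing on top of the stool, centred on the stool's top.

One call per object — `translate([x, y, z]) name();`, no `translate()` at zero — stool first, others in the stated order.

stool();
translate([99, 67, 389]) open_box();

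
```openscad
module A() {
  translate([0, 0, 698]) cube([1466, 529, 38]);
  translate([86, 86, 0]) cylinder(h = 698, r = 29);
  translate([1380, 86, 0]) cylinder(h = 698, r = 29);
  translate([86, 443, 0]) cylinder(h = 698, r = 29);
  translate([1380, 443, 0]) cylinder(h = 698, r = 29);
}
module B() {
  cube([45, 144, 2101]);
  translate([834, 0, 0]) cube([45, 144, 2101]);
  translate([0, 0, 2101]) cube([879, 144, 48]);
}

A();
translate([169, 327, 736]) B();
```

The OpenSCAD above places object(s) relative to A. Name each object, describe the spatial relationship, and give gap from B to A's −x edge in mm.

A is a table. B is a door frame. The door frame is on top of the table. The gap from the door frame to the table's −x edge is 169 mm.

The door frame's min-x is at 169; the table's min-x is 0; gap = 169 mm.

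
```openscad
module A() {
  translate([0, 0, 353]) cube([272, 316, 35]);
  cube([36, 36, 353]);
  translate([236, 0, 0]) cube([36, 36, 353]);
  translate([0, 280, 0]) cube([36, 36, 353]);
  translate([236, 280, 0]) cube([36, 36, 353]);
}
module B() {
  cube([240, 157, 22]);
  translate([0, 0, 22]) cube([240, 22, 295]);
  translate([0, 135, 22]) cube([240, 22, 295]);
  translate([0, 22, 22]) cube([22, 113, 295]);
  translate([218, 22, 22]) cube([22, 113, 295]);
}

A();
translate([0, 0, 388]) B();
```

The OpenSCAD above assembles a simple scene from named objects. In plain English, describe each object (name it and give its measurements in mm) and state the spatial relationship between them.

A is a four-legged stool. The seat is 272×316 mm, 35 mm thick, top at z = 388 mm. It stands on four square legs, each 36×36 mm in cross-section, from z = 0 to the seat underside, each flush with a corner of the seat.

B is an open-topped rectangular box: outside dimensions 240×157×317 mm, with a uniform wall and base thickness of 22 mm. The base is a full 240×157 slab on the floor; four walls sit on top of the base. The front and back walls (the −y and +y sides) span the full width; the two side walls fit between them.

The open box is on top of the stool.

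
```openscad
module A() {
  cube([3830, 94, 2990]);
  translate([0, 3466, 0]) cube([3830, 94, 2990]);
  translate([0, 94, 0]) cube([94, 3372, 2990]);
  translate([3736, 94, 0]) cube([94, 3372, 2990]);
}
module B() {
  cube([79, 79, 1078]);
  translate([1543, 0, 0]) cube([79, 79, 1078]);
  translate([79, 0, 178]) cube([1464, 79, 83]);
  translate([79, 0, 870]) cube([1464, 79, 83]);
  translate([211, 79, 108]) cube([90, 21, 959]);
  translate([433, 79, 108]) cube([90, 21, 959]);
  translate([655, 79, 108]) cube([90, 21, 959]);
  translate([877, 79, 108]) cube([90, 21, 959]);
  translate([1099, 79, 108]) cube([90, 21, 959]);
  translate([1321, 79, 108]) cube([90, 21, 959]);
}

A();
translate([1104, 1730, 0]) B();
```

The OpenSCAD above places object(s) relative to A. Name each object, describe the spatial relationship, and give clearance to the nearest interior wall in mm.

Clearances: x = 1010, y = 1636; minimum 1010 mm.

A is a house frame. B is a fence section. The fence section sits inside the house frame, centred. The clearance to the nearest interior wall is 1010 mm.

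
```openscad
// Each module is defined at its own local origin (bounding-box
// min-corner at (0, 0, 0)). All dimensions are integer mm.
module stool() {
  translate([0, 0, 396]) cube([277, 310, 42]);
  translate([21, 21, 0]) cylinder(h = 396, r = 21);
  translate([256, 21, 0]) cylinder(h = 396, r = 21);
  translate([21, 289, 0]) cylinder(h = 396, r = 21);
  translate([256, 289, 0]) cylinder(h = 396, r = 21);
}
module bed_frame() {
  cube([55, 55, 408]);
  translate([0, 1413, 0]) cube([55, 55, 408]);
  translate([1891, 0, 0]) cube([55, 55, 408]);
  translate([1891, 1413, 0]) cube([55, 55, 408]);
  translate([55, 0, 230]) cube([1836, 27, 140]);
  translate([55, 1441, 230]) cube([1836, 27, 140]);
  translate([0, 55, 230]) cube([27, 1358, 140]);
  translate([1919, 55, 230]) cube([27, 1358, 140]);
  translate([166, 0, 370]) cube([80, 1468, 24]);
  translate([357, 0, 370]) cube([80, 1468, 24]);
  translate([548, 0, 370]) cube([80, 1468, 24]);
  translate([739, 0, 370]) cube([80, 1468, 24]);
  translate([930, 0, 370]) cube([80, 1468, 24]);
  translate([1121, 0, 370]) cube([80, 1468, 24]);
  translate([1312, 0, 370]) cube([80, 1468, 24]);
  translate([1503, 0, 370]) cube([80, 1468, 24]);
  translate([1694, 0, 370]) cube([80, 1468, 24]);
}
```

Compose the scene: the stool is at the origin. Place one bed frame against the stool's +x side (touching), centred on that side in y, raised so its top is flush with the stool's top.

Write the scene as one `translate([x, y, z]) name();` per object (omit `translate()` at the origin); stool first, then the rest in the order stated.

stool();
translate([277, -579, 30]) bed_frame();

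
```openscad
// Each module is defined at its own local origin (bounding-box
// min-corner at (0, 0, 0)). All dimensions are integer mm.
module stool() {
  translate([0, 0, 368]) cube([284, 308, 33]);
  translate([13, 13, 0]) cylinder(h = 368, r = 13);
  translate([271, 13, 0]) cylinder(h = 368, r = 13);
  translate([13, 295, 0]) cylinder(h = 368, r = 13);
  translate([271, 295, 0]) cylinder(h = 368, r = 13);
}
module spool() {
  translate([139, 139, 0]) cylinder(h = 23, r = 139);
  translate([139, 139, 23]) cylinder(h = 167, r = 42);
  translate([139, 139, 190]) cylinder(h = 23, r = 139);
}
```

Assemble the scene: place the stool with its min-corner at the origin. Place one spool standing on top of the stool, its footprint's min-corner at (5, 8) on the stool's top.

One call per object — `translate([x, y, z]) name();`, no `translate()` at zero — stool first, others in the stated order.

stool();
translate([5, 8, 401]) spool();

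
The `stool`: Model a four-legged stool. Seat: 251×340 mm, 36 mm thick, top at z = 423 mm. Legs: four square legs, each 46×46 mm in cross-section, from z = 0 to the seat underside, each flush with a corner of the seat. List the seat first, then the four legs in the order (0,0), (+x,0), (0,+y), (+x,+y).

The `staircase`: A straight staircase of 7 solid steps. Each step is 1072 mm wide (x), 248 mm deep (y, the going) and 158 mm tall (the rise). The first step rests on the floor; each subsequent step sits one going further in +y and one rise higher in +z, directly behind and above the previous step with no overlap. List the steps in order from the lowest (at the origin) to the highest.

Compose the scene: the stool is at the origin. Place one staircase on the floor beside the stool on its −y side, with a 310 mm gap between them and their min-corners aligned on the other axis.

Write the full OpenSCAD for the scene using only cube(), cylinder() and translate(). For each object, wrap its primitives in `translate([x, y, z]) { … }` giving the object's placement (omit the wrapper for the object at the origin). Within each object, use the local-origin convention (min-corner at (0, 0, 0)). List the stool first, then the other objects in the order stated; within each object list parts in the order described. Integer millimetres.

translate([0, 0, 387]) cube([251, 340, 36]);
cube([46, 46, 387]);
translate([205, 0, 0]) cube([46, 46, 387]);
translate([0, 294, 0]) cube([46, 46, 387]);
translate([205, 294, 0]) cube([46, 46, 387]);
translate([0, -2046, 0]) {
  cube([1072, 248, 158]);
  translate([0, 248, 158]) cube([1072, 248, 158]);
  translate([0, 496, 316]) cube([1072, 248, 158]);
  translate([0, 744, 474]) cube([1072, 248, 158]);
  translate([0, 992, 632]) cube([1072, 248, 158]);
  translate([0, 1240, 790]) cube([1072, 248, 158]);
  translate([0, 1488, 948]) cube([1072, 248, 158]);
}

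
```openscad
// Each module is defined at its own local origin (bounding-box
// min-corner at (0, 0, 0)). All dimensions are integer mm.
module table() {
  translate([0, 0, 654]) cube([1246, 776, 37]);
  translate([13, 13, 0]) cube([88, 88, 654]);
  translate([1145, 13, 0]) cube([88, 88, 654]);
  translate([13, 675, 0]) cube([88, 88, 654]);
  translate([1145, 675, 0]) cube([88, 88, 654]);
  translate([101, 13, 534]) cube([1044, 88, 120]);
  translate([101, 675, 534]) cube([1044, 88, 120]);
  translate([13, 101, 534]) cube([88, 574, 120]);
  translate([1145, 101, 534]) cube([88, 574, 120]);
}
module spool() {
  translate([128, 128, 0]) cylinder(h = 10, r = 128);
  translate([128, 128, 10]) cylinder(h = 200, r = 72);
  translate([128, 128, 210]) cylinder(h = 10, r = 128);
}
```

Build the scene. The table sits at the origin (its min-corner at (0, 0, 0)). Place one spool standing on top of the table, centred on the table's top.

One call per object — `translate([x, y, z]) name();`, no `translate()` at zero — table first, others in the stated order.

table();
translate([495, 260, 691]) spool();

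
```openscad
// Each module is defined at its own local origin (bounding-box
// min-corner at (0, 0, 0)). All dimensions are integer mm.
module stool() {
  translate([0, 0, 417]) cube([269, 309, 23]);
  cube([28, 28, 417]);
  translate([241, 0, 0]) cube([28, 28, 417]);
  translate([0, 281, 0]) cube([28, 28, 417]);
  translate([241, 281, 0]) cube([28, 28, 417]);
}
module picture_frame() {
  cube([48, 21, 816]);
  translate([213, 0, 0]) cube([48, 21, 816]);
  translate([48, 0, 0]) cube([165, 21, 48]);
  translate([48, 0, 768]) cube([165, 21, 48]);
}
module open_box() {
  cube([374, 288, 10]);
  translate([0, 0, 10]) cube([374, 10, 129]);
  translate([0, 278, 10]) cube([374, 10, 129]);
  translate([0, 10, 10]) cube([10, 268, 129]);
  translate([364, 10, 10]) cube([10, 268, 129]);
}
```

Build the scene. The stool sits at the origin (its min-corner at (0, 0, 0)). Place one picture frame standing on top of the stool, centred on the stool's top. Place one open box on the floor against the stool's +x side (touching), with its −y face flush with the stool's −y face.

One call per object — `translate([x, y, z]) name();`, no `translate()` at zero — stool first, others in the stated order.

stool();
translate([4, 144, 440]) picture_frame();
translate([269, 0, 0]) open_box();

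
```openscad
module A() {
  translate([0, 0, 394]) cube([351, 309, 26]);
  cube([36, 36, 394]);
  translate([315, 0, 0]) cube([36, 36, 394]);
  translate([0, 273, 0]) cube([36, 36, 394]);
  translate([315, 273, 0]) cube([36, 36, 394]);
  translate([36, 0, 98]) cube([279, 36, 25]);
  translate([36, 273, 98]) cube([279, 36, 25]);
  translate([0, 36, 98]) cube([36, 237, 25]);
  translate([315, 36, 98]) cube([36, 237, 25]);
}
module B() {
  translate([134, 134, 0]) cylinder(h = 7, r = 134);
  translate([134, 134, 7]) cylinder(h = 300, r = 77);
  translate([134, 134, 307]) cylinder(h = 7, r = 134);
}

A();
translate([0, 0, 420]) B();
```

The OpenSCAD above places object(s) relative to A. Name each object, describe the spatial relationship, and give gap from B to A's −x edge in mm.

The spool's min-x is at 0; the stool's min-x is 0; gap = 0 mm.

A is a stool. B is a spool. The spool is on top of the stool. The gap from the spool to the stool's −x edge is 0 mm.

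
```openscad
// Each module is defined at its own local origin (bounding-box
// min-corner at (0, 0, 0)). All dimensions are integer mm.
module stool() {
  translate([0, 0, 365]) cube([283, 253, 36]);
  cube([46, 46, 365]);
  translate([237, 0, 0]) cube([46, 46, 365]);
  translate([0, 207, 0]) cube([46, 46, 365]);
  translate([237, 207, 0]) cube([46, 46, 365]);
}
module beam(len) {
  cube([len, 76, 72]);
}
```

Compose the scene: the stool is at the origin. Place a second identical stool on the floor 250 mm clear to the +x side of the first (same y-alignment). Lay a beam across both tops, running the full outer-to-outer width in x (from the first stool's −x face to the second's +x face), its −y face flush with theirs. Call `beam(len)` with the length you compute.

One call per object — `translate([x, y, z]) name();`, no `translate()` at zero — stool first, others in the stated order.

stool();
translate([533, 0, 0]) stool();
translate([0, 0, 401]) beam(816);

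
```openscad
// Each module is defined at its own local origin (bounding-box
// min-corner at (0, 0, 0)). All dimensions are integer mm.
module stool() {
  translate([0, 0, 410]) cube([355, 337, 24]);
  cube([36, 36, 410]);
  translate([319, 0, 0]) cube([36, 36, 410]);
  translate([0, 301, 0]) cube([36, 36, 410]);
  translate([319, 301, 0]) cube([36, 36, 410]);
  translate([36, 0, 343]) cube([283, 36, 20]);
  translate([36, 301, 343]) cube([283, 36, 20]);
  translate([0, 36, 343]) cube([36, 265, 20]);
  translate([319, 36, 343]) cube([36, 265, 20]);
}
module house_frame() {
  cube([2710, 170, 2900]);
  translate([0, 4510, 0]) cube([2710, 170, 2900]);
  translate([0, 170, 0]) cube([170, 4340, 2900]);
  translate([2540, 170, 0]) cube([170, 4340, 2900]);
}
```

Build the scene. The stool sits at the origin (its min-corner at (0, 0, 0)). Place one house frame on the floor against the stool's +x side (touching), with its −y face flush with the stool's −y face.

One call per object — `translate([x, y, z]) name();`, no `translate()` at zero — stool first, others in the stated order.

stool();
translate([355, 0, 0]) house_frame();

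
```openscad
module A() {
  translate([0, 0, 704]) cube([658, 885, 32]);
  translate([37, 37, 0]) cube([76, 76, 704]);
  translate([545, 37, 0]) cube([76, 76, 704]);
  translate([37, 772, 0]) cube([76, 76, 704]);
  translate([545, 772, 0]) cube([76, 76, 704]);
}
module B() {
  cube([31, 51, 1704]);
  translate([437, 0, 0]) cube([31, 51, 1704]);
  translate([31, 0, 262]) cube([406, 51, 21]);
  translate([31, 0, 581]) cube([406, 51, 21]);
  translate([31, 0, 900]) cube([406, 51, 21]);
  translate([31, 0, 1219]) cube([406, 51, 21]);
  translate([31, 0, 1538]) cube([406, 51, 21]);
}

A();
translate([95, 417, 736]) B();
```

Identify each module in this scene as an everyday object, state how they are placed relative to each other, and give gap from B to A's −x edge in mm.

The ladder's min-x is at 95; the table's min-x is 0; gap = 95 mm.

A is a table. B is a ladder. The ladder is on top of the table, centred. The gap from the ladder to the table's −x edge is 95 mm.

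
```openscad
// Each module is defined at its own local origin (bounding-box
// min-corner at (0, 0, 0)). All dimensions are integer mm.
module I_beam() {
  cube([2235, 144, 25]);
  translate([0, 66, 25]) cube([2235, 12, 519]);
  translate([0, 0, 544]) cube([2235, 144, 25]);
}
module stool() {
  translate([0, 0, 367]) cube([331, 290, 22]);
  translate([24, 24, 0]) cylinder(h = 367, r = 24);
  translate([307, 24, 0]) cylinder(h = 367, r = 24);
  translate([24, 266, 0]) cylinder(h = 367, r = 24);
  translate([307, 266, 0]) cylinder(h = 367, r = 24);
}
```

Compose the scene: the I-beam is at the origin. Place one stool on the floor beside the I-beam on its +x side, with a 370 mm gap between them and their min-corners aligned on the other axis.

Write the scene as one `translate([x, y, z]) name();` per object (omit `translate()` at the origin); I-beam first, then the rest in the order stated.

I_beam();
translate([2605, 0, 0]) stool();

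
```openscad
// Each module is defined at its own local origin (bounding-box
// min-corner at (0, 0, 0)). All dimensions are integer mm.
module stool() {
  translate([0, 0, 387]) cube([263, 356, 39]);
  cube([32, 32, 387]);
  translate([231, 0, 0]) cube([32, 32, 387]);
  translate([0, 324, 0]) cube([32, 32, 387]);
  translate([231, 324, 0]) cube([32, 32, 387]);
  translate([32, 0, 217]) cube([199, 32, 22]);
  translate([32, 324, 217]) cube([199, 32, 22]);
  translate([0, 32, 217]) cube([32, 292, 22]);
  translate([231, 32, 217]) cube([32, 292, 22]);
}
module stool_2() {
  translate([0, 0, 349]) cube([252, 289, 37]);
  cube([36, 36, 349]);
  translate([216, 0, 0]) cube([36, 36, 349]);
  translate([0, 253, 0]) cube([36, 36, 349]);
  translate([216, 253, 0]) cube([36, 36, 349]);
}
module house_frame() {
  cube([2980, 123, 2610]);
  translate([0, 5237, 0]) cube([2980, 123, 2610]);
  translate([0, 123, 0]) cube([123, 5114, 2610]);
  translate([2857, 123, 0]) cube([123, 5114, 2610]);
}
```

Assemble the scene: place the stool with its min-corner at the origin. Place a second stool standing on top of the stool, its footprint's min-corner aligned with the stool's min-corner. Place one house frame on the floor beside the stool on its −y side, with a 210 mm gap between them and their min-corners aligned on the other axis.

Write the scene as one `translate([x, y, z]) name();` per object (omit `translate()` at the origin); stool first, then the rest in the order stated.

stool();
translate([0, 0, 426]) stool_2();
translate([0, -5570, 0]) house_frame();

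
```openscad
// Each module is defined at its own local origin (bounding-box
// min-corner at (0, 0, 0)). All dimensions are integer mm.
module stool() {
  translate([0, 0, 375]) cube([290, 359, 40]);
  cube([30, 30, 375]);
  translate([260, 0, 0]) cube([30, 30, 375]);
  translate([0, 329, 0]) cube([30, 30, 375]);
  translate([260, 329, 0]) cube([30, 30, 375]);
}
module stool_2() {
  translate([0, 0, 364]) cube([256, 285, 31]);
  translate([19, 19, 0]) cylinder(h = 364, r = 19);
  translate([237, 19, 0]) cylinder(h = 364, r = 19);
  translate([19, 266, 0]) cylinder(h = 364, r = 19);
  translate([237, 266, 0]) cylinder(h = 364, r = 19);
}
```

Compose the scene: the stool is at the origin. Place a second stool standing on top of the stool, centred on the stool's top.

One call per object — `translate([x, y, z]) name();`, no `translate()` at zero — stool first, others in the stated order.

stool();
translate([17, 37, 415]) stool_2();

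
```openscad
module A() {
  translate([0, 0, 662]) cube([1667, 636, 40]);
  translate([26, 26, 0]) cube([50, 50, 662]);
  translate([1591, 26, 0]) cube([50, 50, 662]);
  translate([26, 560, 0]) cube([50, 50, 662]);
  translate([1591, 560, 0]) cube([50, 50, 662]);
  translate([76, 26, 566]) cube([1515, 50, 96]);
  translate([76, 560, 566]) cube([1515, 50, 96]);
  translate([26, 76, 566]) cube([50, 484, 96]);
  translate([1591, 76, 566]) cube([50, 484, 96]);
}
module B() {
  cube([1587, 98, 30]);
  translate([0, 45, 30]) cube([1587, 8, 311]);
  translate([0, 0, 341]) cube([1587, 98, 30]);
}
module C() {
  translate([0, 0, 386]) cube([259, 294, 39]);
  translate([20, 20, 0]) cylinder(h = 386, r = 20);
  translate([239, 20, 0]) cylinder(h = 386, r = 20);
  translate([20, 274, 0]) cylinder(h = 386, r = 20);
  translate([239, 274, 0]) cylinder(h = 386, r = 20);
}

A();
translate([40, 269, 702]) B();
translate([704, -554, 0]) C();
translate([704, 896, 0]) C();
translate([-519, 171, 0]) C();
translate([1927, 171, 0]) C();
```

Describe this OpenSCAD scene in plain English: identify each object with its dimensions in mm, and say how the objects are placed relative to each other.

A is a table: top 1667 mm (x) × 636 mm (y), 40 mm thick, upper face at z = 702 mm, on four 50×50 mm square legs, each inset 26 mm from the nearest pair of top edges, running from z = 0 to the bottom of the top. Four apron rails, 50 mm thick and 96 mm tall, run between adjacent legs with their top edges flush with the underside of the top and their outer faces flush with the legs' outer faces.

B is an I-beam lying along x, 1587 mm long. Overall section height 371 mm. Two flanges 98 mm wide (y) and 30 mm thick, one on the floor and one at the top; a web 8 mm thick runs between them, centred on the flange width.

C is a four-legged stool. The seat is 259×294 mm, 39 mm thick, top at z = 425 mm. It stands on four round legs, each 40 mm in diameter, from z = 0 to the seat underside, each leg's axis is inset half a diameter from the nearest pair of seat edges (so the leg's bounding box is flush with the corner).

The I-beam is on top of the table, centred. Four stools sit around the table at the −y, +y, −x, +x sides.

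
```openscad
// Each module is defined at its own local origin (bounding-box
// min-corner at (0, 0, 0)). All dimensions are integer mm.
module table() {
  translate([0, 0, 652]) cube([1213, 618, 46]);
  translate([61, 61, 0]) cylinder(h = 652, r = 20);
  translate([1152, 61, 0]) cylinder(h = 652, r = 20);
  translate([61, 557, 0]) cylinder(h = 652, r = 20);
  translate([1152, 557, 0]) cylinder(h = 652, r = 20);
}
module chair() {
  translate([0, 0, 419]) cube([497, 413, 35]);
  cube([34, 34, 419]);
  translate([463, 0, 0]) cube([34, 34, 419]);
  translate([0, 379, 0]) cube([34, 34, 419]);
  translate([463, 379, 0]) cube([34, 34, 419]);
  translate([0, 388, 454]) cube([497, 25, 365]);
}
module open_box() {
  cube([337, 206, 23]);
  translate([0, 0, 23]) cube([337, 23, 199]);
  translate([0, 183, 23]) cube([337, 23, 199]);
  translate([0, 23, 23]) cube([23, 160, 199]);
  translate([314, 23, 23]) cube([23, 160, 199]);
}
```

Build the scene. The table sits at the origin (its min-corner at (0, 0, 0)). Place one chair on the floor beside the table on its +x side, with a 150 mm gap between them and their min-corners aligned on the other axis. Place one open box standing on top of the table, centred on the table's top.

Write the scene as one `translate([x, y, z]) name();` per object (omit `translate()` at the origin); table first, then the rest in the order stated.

table();
translate([1363, 0, 0]) chair();
translate([438, 206, 698]) open_box();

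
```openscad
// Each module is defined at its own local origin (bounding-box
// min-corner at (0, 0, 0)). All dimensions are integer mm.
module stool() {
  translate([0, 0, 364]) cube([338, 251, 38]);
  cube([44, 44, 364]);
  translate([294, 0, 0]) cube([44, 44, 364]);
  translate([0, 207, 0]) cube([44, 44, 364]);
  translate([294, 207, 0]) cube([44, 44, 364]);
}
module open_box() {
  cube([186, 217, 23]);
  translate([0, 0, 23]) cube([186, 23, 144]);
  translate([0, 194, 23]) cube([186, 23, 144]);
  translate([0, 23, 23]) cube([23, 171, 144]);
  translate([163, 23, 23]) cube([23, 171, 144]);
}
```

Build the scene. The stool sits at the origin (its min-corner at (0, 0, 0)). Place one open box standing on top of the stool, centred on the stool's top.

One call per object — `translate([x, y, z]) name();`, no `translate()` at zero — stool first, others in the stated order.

stool();
translate([76, 17, 402]) open_box();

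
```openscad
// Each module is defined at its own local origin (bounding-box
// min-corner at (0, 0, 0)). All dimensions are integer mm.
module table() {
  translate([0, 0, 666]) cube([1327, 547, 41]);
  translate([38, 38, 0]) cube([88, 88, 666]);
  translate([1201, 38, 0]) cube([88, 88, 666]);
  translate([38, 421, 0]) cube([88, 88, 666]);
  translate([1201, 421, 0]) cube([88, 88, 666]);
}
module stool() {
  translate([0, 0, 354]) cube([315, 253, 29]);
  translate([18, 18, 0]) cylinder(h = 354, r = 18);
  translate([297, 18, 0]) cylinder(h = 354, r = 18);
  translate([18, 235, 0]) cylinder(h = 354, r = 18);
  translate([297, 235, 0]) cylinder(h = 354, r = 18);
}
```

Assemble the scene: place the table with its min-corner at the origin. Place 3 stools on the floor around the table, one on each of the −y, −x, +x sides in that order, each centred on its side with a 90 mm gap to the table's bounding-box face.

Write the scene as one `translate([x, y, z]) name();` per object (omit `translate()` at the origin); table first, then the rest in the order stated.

table();
translate([506, -343, 0]) stool();
translate([-405, 147, 0]) stool();
translate([1417, 147, 0]) stool();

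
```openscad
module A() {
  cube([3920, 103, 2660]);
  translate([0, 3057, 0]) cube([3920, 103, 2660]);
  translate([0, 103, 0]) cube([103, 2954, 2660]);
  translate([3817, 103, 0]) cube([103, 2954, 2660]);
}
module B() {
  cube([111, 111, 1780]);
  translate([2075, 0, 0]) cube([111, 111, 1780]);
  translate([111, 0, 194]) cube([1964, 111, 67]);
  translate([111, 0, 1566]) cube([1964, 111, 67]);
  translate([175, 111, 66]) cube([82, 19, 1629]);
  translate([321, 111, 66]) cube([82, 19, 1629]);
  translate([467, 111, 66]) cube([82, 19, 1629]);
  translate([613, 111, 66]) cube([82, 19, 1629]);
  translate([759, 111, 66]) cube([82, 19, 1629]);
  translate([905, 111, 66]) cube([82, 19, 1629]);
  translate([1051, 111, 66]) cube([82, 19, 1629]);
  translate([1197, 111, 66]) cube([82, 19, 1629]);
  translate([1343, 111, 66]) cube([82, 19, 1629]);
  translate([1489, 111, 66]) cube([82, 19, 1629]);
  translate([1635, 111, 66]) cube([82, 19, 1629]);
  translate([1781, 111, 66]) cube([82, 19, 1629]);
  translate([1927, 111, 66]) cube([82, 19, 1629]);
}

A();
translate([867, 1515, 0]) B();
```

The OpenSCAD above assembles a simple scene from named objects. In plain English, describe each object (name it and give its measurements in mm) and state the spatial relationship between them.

A is the wall frame of a small rectangular building: four walls, each 2660 mm tall and 103 mm thick, enclosing a footprint 3920 mm (x) by 3160 mm (y) outside-to-outside, with no floor or roof. The front and back walls (the −y and +y sides) span the full width; the two side walls fit between them.

B is a fence section. Two 111×111 mm posts, 1780 mm tall, stand on the floor with a clear span of 1964 mm between their inner faces. Two horizontal rails of 111×67 mm section span the gap between the posts with their undersides at z = 194 mm and z = 1566 mm, flush with the posts' −y face. 13 pickets, each 82 mm wide, 19 mm thick and 1629 mm tall, are fixed to the +y face of the rails with their bottoms at z = 66 mm, evenly spaced across the span with equal gaps (rounded down to the nearest mm) at the −x end and between each pair — any rounding remainder accumulates at the +x end.

The fence section sits inside the house frame, centred.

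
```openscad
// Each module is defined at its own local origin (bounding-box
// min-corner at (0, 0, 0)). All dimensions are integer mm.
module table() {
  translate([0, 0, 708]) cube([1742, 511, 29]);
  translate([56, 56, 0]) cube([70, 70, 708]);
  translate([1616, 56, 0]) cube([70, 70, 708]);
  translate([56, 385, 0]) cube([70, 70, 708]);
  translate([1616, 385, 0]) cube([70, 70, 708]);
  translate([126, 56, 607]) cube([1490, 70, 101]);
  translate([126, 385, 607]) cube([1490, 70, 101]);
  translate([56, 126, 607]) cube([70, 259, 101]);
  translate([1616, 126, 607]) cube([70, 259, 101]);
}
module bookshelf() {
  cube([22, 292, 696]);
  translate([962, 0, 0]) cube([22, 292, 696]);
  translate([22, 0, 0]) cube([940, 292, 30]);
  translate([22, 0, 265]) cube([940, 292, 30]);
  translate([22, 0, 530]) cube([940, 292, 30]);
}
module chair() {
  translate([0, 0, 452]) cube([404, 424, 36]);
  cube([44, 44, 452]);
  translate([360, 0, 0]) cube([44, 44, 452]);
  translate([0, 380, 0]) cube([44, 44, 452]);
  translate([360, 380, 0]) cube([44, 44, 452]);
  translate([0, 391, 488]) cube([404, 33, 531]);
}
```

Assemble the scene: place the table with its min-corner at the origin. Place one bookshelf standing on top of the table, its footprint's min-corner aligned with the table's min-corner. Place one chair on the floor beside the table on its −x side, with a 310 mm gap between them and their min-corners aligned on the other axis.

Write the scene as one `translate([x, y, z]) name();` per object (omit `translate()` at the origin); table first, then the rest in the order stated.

table();
translate([0, 0, 737]) bookshelf();
translate([-714, 0, 0]) chair();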